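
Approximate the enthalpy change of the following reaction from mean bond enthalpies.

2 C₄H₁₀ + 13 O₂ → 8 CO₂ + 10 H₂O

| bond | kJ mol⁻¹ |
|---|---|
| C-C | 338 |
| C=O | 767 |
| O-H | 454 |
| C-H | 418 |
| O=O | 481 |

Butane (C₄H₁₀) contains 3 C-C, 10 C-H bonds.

Bonds broken (reactants):
  C-C: 6 × 338 = 2028
  C-H: 20 × 418 = 8360
  O=O: 13 × 481 = 6253
  Σ(broken) = 16641 kJ
Bonds formed (products):
  C=O: 16 × 767 = 12272
  O-H: 20 × 454 = 9080
  Σ(formed) = 21352 kJ
ΔH = Σ(broken) − Σ(formed) = 16641 − 21352 = −4711 kJ

ΔH ≈ −4711 kJ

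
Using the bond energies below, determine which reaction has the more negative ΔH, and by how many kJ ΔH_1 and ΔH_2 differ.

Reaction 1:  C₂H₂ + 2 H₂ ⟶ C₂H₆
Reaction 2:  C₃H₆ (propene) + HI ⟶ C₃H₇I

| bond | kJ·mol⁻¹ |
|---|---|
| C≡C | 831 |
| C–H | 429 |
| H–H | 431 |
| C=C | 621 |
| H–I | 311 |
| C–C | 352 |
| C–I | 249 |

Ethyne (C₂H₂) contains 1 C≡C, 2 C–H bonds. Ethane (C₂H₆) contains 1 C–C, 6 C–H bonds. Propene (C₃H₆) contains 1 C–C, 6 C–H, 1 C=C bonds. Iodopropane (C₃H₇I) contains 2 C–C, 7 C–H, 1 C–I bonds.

Reaction 1:
  Bonds broken (reactants):
    C≡C: 1 × 831 = 831
    C–H: 2 × 429 = 858
    H–H: 2 × 431 = 862
    Σ(broken) = 2551 kJ
  Bonds formed (products):
    C–C: 1 × 352 = 352
    C–H: 6 × 429 = 2574
    Σ(formed) = 2926 kJ
  ΔH_1 = 2551 − 2926 = −375 kJ
Reaction 2:
  Bonds broken (reactants):
    C–C: 1 × 352 = 352
    C–H: 6 × 429 = 2574
    C=C: 1 × 621 = 621
    H–I: 1 × 311 = 311
    Σ(broken) = 3858 kJ
  Bonds formed (products):
    C–C: 2 × 352 = 704
    C–H: 7 × 429 = 3003
    C–I: 1 × 249 = 249
    Σ(formed) = 3956 kJ
  ΔH_2 = 3858 − 3956 = −98 kJ
ΔH_1 − ΔH_2 = −277 kJ, so reaction 1 has the more negative ΔH; |ΔH_1 − ΔH_2| = 277 kJ.

Reaction 1, by 277 kJ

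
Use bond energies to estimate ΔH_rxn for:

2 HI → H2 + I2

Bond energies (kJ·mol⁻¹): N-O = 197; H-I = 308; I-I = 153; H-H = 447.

Bonds broken (reactants):
  H-I: 2 × 308 = 616
  Σ(broken) = 616 kJ
Bonds formed (products):
  H-H: 1 × 447 = 447
  I-I: 1 × 153 = 153
  Σ(formed) = 600 kJ
ΔH = Σ(broken) − Σ(formed) = 616 − 600 = +16 kJ

ΔH ≈ +16 kJ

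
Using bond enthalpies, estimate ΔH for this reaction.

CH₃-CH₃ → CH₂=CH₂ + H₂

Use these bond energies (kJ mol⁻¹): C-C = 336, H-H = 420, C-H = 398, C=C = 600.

ΔH ≈ +112 kJ

Bonds broken (reactants):
  C-C: 1 × 336 = 336
  C-H: 6 × 398 = 2388
  Σ(broken) = 2724 kJ
Bonds formed (products):
  C-H: 4 × 398 = 1592
  C=C: 1 × 600 = 600
  H-H: 1 × 420 = 420
  Σ(formed) = 2612 kJ
ΔH = Σ(broken) − Σ(formed) = 2724 − 2612 = +112 kJ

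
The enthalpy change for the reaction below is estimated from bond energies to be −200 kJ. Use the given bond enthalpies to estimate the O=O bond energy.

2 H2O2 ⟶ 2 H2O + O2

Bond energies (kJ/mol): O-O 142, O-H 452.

D(O=O) ≈ 484 kJ/mol

Let D be the O=O bond energy.
Σ(broken) = 4×452 + 2×142 = 2092
Σ(formed) = 4×452 + 1×D = 1808 + D
ΔH = Σ(broken) − Σ(formed) = (2092) − (1808 + D) = +284 − D
Setting this equal to −200 kJ gives D = 484 kJ/mol.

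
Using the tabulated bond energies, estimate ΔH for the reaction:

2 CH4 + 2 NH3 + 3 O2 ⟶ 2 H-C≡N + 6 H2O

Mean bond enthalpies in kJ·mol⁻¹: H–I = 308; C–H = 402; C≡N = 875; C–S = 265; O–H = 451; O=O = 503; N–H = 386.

Bonds broken (reactants):
  C–H: 8 × 402 = 3216
  N–H: 6 × 386 = 2316
  O=O: 3 × 503 = 1509
  Σ(broken) = 7041 kJ
Bonds formed (products):
  C≡N: 2 × 875 = 1750
  C–H: 2 × 402 = 804
  O–H: 12 × 451 = 5412
  Σ(formed) = 7966 kJ
ΔH = Σ(broken) − Σ(formed) = 7041 − 7966 = −925 kJ

ΔH ≈ −925 kJ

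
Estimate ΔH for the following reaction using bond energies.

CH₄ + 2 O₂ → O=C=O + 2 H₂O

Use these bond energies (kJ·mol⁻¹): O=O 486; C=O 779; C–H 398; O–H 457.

ΔH ≈ −822 kJ

Bonds broken (reactants):
  C–H: 4 × 398 = 1592
  O=O: 2 × 486 = 972
  Σ(broken) = 2564 kJ
Bonds formed (products):
  C=O: 2 × 779 = 1558
  O–H: 4 × 457 = 1828
  Σ(formed) = 3386 kJ
ΔH = Σ(broken) − Σ(formed) = 2564 − 3386 = −822 kJ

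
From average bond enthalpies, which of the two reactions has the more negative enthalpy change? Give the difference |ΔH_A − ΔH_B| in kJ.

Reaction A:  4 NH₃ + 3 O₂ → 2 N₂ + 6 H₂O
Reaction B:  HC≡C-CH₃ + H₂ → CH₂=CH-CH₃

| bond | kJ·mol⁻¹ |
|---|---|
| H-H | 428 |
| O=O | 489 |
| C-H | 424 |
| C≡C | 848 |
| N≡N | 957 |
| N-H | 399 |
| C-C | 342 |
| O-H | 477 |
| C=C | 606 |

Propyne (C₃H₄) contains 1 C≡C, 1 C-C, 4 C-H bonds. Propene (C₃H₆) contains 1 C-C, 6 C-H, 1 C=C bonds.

Reaction A, by 1205 kJ

Reaction A:
  Bonds broken (reactants):
    N-H: 12 × 399 = 4788
    O=O: 3 × 489 = 1467
    Σ(broken) = 6255 kJ
  Bonds formed (products):
    N≡N: 2 × 957 = 1914
    O-H: 12 × 477 = 5724
    Σ(formed) = 7638 kJ
  ΔH_A = 6255 − 7638 = −1383 kJ
Reaction B:
  Bonds broken (reactants):
    C≡C: 1 × 848 = 848
    C-C: 1 × 342 = 342
    C-H: 4 × 424 = 1696
    H-H: 1 × 428 = 428
    Σ(broken) = 3314 kJ
  Bonds formed (products):
    C-C: 1 × 342 = 342
    C-H: 6 × 424 = 2544
    C=C: 1 × 606 = 606
    Σ(formed) = 3492 kJ
  ΔH_B = 3314 − 3492 = −178 kJ
ΔH_A − ΔH_B = −1205 kJ, so reaction A has the more negative ΔH; |ΔH_A − ΔH_B| = 1205 kJ.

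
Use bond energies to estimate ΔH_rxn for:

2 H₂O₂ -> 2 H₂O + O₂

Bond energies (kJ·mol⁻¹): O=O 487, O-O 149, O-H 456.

Bonds broken (reactants):
  O-H: 4 × 456 = 1824
  O-O: 2 × 149 = 298
  Σ(broken) = 2122 kJ
Bonds formed (products):
  O-H: 4 × 456 = 1824
  O=O: 1 × 487 = 487
  Σ(formed) = 2311 kJ
ΔH = Σ(broken) − Σ(formed) = 2122 − 2311 = −189 kJ

ΔH ≈ −189 kJ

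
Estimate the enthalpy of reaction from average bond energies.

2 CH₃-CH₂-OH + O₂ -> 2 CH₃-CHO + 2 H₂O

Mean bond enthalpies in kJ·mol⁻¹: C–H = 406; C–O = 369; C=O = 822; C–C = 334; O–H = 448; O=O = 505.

ΔH ≈ −485 kJ

Bonds broken (reactants):
  C–C: 2 × 334 = 668
  C–H: 10 × 406 = 4060
  C–O: 2 × 369 = 738
  O–H: 2 × 448 = 896
  O=O: 1 × 505 = 505
  Σ(broken) = 6867 kJ
Bonds formed (products):
  C–C: 2 × 334 = 668
  C–H: 8 × 406 = 3248
  C=O: 2 × 822 = 1644
  O–H: 4 × 448 = 1792
  Σ(formed) = 7352 kJ
ΔH = Σ(broken) − Σ(formed) = 6867 − 7352 = −485 kJ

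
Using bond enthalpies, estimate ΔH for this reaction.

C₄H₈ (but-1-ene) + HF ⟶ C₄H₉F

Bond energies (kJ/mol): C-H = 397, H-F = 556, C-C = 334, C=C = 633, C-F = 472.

ΔH ≈ −14 kJ

Bonds broken (reactants):
  C-C: 2 × 334 = 668
  C-H: 8 × 397 = 3176
  C=C: 1 × 633 = 633
  H-F: 1 × 556 = 556
  Σ(broken) = 5033 kJ
Bonds formed (products):
  C-C: 3 × 334 = 1002
  C-F: 1 × 472 = 472
  C-H: 9 × 397 = 3573
  Σ(formed) = 5047 kJ
ΔH = Σ(broken) − Σ(formed) = 5033 − 5047 = −14 kJ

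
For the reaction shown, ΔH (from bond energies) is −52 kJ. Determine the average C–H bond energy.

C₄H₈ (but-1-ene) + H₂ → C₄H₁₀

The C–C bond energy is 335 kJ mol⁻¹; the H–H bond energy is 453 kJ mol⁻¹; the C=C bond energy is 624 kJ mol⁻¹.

D(C–H) ≈ 397 kJ/mol

Let D be the C–H bond energy.
Σ(broken) = 2×335 + 8×D + 1×624 + 1×453 = 1747 + 8D
Σ(formed) = 3×335 + 10×D = 1005 + 10D
ΔH = Σ(broken) − Σ(formed) = (1747 + 8D) − (1005 + 10D) = +742 − 2D
Setting this equal to −52 kJ gives 2D = 794, so D = 397 kJ/mol.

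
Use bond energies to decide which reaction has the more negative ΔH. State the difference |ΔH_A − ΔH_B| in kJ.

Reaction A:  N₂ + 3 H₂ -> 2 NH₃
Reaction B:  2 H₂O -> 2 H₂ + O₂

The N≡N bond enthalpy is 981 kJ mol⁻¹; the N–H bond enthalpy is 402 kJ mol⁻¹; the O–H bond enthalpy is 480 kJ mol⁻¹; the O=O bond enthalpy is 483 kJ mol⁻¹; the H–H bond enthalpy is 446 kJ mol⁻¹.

Reaction A, by 638 kJ

Reaction A:
  Bonds broken (reactants):
    H–H: 3 × 446 = 1338
    N≡N: 1 × 981 = 981
    Σ(broken) = 2319 kJ
  Bonds formed (products):
    N–H: 6 × 402 = 2412
    Σ(formed) = 2412 kJ
  ΔH_A = 2319 − 2412 = −93 kJ
Reaction B:
  Bonds broken (reactants):
    O–H: 4 × 480 = 1920
    Σ(broken) = 1920 kJ
  Bonds formed (products):
    H–H: 2 × 446 = 892
    O=O: 1 × 483 = 483
    Σ(formed) = 1375 kJ
  ΔH_B = 1920 − 1375 = +545 kJ
ΔH_A − ΔH_B = −638 kJ, so reaction A has the more negative ΔH; |ΔH_A − ΔH_B| = 638 kJ.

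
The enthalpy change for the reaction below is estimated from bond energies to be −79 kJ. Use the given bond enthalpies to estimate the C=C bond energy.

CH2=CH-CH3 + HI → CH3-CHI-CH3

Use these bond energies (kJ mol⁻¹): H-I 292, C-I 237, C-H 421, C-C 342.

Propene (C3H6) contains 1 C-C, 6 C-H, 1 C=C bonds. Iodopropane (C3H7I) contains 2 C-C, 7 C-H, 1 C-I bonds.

Let D be the C=C bond energy.
Σ(broken) = 1×342 + 6×421 + 1×D + 1×292 = 3160 + D
Σ(formed) = 2×342 + 7×421 + 1×237 = 3868
ΔH = Σ(broken) − Σ(formed) = (3160 + D) − (3868) = −708 + D
Setting this equal to −79 kJ gives D = 629 kJ/mol.

D(C=C) ≈ 629 kJ/mol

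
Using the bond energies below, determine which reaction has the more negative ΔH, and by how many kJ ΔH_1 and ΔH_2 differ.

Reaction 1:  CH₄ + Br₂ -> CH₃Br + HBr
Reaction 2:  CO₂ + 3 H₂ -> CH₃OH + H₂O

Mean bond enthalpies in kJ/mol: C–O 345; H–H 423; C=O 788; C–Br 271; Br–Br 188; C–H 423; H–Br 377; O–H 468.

Reaction 1:
  Bonds broken (reactants):
    Br–Br: 1 × 188 = 188
    C–H: 4 × 423 = 1692
    Σ(broken) = 1880 kJ
  Bonds formed (products):
    C–Br: 1 × 271 = 271
    C–H: 3 × 423 = 1269
    H–Br: 1 × 377 = 377
    Σ(formed) = 1917 kJ
  ΔH_1 = 1880 − 1917 = −37 kJ
Reaction 2:
  Bonds broken (reactants):
    C=O: 2 × 788 = 1576
    H–H: 3 × 423 = 1269
    Σ(broken) = 2845 kJ
  Bonds formed (products):
    C–H: 3 × 423 = 1269
    C–O: 1 × 345 = 345
    O–H: 3 × 468 = 1404
    Σ(formed) = 3018 kJ
  ΔH_2 = 2845 − 3018 = −173 kJ
ΔH_1 − ΔH_2 = +136 kJ, so reaction 2 has the more negative ΔH; |ΔH_1 − ΔH_2| = 136 kJ.

Reaction 2, by 136 kJ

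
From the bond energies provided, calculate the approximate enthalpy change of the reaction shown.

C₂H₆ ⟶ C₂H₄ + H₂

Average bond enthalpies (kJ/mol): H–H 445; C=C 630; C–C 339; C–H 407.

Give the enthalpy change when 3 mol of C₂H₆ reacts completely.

Bonds broken (reactants):
  C–C: 1 × 339 = 339
  C–H: 6 × 407 = 2442
  Σ(broken) = 2781 kJ
Bonds formed (products):
  C–H: 4 × 407 = 1628
  C=C: 1 × 630 = 630
  H–H: 1 × 445 = 445
  Σ(formed) = 2703 kJ
ΔH = Σ(broken) − Σ(formed) = 2781 − 2703 = +78 kJ
For 3× the reaction as written: 3 × (+78) = +234 kJ

ΔH = +234 kJ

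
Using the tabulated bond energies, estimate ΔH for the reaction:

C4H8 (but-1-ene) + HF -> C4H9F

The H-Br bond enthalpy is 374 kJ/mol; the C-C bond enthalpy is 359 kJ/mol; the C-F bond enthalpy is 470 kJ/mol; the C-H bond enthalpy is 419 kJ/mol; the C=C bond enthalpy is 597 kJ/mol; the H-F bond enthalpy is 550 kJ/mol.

Bonds broken (reactants):
  C-C: 2 × 359 = 718
  C-H: 8 × 419 = 3352
  C=C: 1 × 597 = 597
  H-F: 1 × 550 = 550
  Σ(broken) = 5217 kJ
Bonds formed (products):
  C-C: 3 × 359 = 1077
  C-F: 1 × 470 = 470
  C-H: 9 × 419 = 3771
  Σ(formed) = 5318 kJ
ΔH = Σ(broken) − Σ(formed) = 5217 − 5318 = −101 kJ

ΔH ≈ −101 kJ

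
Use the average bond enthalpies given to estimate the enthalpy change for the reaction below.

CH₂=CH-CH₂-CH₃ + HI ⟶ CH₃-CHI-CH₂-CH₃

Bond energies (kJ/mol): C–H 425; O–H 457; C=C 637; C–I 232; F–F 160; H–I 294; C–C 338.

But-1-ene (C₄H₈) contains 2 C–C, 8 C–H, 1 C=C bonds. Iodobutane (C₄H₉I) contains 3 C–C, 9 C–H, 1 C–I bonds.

Bonds broken (reactants):
  C–C: 2 × 338 = 676
  C–H: 8 × 425 = 3400
  C=C: 1 × 637 = 637
  H–I: 1 × 294 = 294
  Σ(broken) = 5007 kJ
Bonds formed (products):
  C–C: 3 × 338 = 1014
  C–H: 9 × 425 = 3825
  C–I: 1 × 232 = 232
  Σ(formed) = 5071 kJ
ΔH = Σ(broken) − Σ(formed) = 5007 − 5071 = −64 kJ

ΔH ≈ −64 kJ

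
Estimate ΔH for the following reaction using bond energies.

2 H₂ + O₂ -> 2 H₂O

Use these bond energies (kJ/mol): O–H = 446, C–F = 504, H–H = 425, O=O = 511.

ΔH ≈ −423 kJ

Bonds broken (reactants):
  H–H: 2 × 425 = 850
  O=O: 1 × 511 = 511
  Σ(broken) = 1361 kJ
Bonds formed (products):
  O–H: 4 × 446 = 1784
  Σ(formed) = 1784 kJ
ΔH = Σ(broken) − Σ(formed) = 1361 − 1784 = −423 kJ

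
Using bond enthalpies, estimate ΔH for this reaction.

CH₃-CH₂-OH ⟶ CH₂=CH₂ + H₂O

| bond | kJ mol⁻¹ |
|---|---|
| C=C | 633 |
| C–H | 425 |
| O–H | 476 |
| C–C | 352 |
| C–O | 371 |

ΔH ≈ +39 kJ

Bonds broken (reactants):
  C–C: 1 × 352 = 352
  C–H: 5 × 425 = 2125
  C–O: 1 × 371 = 371
  O–H: 1 × 476 = 476
  Σ(broken) = 3324 kJ
Bonds formed (products):
  C–H: 4 × 425 = 1700
  C=C: 1 × 633 = 633
  O–H: 2 × 476 = 952
  Σ(formed) = 3285 kJ
ΔH = Σ(broken) − Σ(formed) = 3324 − 3285 = +39 kJ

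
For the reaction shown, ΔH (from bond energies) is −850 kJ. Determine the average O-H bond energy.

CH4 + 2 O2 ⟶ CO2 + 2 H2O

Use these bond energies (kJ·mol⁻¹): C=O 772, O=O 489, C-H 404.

D(O-H) ≈ 475 kJ/mol

Let D be the O-H bond energy.
Σ(broken) = 4×404 + 2×489 = 2594
Σ(formed) = 2×772 + 4×D = 1544 + 4D
ΔH = Σ(broken) − Σ(formed) = (2594) − (1544 + 4D) = +1050 − 4D
Setting this equal to −850 kJ gives 4D = 1900, so D = 475 kJ/mol.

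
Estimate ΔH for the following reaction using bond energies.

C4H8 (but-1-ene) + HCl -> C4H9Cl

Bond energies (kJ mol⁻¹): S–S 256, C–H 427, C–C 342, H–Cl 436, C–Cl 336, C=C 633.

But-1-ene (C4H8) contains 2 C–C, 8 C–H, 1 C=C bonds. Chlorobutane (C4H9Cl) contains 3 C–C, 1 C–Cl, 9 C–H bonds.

ΔH ≈ −36 kJ

Bonds broken (reactants):
  C–C: 2 × 342 = 684
  C–H: 8 × 427 = 3416
  C=C: 1 × 633 = 633
  H–Cl: 1 × 436 = 436
  Σ(broken) = 5169 kJ
Bonds formed (products):
  C–C: 3 × 342 = 1026
  C–Cl: 1 × 336 = 336
  C–H: 9 × 427 = 3843
  Σ(formed) = 5205 kJ
ΔH = Σ(broken) − Σ(formed) = 5169 − 5205 = −36 kJ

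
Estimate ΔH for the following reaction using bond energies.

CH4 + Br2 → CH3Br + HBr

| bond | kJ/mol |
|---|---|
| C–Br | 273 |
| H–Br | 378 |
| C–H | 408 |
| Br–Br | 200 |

Bonds broken (reactants):
  Br–Br: 1 × 200 = 200
  C–H: 4 × 408 = 1632
  Σ(broken) = 1832 kJ
Bonds formed (products):
  C–Br: 1 × 273 = 273
  C–H: 3 × 408 = 1224
  H–Br: 1 × 378 = 378
  Σ(formed) = 1875 kJ
ΔH = Σ(broken) − Σ(formed) = 1832 − 1875 = −43 kJ

ΔH ≈ −43 kJ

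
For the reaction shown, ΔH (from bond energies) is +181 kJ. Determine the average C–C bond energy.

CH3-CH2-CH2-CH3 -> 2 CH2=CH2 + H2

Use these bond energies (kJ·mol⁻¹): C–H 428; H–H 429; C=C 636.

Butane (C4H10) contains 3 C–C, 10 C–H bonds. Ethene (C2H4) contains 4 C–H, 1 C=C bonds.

D(C–C) ≈ 342 kJ/mol

Let D be the C–C bond energy.
Σ(broken) = 3×D + 10×428 = 4280 + 3D
Σ(formed) = 8×428 + 2×636 + 1×429 = 5125
ΔH = Σ(broken) − Σ(formed) = (4280 + 3D) − (5125) = −845 + 3D
Setting this equal to +181 kJ gives 3D = 1026, so D = 342 kJ/mol.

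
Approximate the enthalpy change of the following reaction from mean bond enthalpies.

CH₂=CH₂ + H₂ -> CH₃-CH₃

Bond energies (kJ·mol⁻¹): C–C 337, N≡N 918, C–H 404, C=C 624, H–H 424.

Bonds broken (reactants):
  C–H: 4 × 404 = 1616
  C=C: 1 × 624 = 624
  H–H: 1 × 424 = 424
  Σ(broken) = 2664 kJ
Bonds formed (products):
  C–C: 1 × 337 = 337
  C–H: 6 × 404 = 2424
  Σ(formed) = 2761 kJ
ΔH = Σ(broken) − Σ(formed) = 2664 − 2761 = −97 kJ

ΔH ≈ −97 kJ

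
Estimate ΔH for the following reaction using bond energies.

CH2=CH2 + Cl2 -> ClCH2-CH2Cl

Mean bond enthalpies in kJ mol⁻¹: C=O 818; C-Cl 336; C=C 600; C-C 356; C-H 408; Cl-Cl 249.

ΔH ≈ −179 kJ

Bonds broken (reactants):
  C-H: 4 × 408 = 1632
  C=C: 1 × 600 = 600
  Cl-Cl: 1 × 249 = 249
  Σ(broken) = 2481 kJ
Bonds formed (products):
  C-C: 1 × 356 = 356
  C-Cl: 2 × 336 = 672
  C-H: 4 × 408 = 1632
  Σ(formed) = 2660 kJ
ΔH = Σ(broken) − Σ(formed) = 2481 − 2660 = −179 kJ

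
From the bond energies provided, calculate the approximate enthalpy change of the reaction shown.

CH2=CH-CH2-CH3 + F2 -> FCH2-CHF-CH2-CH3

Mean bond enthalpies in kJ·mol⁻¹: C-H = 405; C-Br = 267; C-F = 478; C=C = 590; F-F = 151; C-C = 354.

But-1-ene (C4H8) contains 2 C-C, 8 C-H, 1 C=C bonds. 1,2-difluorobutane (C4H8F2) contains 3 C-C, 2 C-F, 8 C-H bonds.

ΔH ≈ −569 kJ

Bonds broken (reactants):
  C-C: 2 × 354 = 708
  C-H: 8 × 405 = 3240
  C=C: 1 × 590 = 590
  F-F: 1 × 151 = 151
  Σ(broken) = 4689 kJ
Bonds formed (products):
  C-C: 3 × 354 = 1062
  C-F: 2 × 478 = 956
  C-H: 8 × 405 = 3240
  Σ(formed) = 5258 kJ
ΔH = Σ(broken) − Σ(formed) = 4689 − 5258 = −569 kJ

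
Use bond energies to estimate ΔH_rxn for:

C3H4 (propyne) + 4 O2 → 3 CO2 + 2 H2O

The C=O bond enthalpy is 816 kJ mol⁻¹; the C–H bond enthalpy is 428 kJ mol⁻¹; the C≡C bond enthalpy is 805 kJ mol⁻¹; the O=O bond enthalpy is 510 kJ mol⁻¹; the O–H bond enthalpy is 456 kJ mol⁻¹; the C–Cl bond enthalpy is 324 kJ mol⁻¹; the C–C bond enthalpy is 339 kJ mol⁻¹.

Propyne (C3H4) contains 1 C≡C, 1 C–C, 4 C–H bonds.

ΔH ≈ −1824 kJ

Bonds broken (reactants):
  C≡C: 1 × 805 = 805
  C–C: 1 × 339 = 339
  C–H: 4 × 428 = 1712
  O=O: 4 × 510 = 2040
  Σ(broken) = 4896 kJ
Bonds formed (products):
  C=O: 6 × 816 = 4896
  O–H: 4 × 456 = 1824
  Σ(formed) = 6720 kJ
ΔH = Σ(broken) − Σ(formed) = 4896 − 6720 = −1824 kJ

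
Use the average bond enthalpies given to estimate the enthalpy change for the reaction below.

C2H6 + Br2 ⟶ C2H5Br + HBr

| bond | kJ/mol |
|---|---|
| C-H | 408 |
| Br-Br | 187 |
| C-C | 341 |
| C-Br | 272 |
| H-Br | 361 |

Bonds broken (reactants):
  Br-Br: 1 × 187 = 187
  C-C: 1 × 341 = 341
  C-H: 6 × 408 = 2448
  Σ(broken) = 2976 kJ
Bonds formed (products):
  C-Br: 1 × 272 = 272
  C-C: 1 × 341 = 341
  C-H: 5 × 408 = 2040
  H-Br: 1 × 361 = 361
  Σ(formed) = 3014 kJ
ΔH = Σ(broken) − Σ(formed) = 2976 − 3014 = −38 kJ

ΔH ≈ −38 kJ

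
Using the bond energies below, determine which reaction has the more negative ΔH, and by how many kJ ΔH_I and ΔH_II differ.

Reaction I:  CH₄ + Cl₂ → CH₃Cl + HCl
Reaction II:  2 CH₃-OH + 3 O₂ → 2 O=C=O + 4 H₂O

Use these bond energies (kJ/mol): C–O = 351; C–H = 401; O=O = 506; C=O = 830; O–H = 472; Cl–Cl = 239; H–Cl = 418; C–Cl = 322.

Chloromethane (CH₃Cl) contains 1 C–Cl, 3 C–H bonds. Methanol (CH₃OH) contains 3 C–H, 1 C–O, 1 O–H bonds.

Reaction II, by 1426 kJ

Reaction I:
  Bonds broken (reactants):
    C–H: 4 × 401 = 1604
    Cl–Cl: 1 × 239 = 239
    Σ(broken) = 1843 kJ
  Bonds formed (products):
    C–Cl: 1 × 322 = 322
    C–H: 3 × 401 = 1203
    H–Cl: 1 × 418 = 418
    Σ(formed) = 1943 kJ
  ΔH_I = 1843 − 1943 = −100 kJ
Reaction II:
  Bonds broken (reactants):
    C–H: 6 × 401 = 2406
    C–O: 2 × 351 = 702
    O–H: 2 × 472 = 944
    O=O: 3 × 506 = 1518
    Σ(broken) = 5570 kJ
  Bonds formed (products):
    C=O: 4 × 830 = 3320
    O–H: 8 × 472 = 3776
    Σ(formed) = 7096 kJ
  ΔH_II = 5570 − 7096 = −1526 kJ
ΔH_I − ΔH_II = +1426 kJ, so reaction II has the more negative ΔH; |ΔH_I − ΔH_II| = 1426 kJ.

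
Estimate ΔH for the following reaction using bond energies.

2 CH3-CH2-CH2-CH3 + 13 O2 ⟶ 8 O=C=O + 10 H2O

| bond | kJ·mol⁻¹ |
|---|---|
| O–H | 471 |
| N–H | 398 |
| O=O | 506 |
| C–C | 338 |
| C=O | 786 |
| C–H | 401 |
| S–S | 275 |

Bonds broken (reactants):
  C–C: 6 × 338 = 2028
  C–H: 20 × 401 = 8020
  O=O: 13 × 506 = 6578
  Σ(broken) = 16626 kJ
Bonds formed (products):
  C=O: 16 × 786 = 12576
  O–H: 20 × 471 = 9420
  Σ(formed) = 21996 kJ
ΔH = Σ(broken) − Σ(formed) = 16626 − 21996 = −5370 kJ

ΔH ≈ −5370 kJ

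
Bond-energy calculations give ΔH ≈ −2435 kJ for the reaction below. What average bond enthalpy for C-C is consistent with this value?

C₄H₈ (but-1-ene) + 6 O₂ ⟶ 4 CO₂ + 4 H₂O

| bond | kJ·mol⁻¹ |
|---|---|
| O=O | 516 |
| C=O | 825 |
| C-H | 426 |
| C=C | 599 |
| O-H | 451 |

D(C-C) ≈ 335 kJ/mol

Let D be the C-C bond energy.
Σ(broken) = 2×D + 8×426 + 1×599 + 6×516 = 7103 + 2D
Σ(formed) = 8×825 + 8×451 = 10208
ΔH = Σ(broken) − Σ(formed) = (7103 + 2D) − (10208) = −3105 + 2D
Setting this equal to −2435 kJ gives 2D = 670, so D = 335 kJ/mol.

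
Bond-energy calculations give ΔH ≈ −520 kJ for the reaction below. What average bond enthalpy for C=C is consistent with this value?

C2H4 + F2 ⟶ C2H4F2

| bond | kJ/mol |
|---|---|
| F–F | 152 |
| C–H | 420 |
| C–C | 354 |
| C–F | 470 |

D(C=C) ≈ 622 kJ/mol

Let D be the C=C bond energy.
Σ(broken) = 4×420 + 1×D + 1×152 = 1832 + D
Σ(formed) = 1×354 + 2×470 + 4×420 = 2974
ΔH = Σ(broken) − Σ(formed) = (1832 + D) − (2974) = −1142 + D
Setting this equal to −520 kJ gives D = 622 kJ/mol.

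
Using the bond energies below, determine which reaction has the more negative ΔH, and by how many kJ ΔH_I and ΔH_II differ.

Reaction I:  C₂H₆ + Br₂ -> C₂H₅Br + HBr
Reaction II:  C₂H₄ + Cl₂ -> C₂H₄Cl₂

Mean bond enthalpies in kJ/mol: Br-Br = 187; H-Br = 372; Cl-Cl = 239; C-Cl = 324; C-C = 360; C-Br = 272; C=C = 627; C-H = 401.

Reaction I:
  Bonds broken (reactants):
    Br-Br: 1 × 187 = 187
    C-C: 1 × 360 = 360
    C-H: 6 × 401 = 2406
    Σ(broken) = 2953 kJ
  Bonds formed (products):
    C-Br: 1 × 272 = 272
    C-C: 1 × 360 = 360
    C-H: 5 × 401 = 2005
    H-Br: 1 × 372 = 372
    Σ(formed) = 3009 kJ
  ΔH_I = 2953 − 3009 = −56 kJ
Reaction II:
  Bonds broken (reactants):
    C-H: 4 × 401 = 1604
    C=C: 1 × 627 = 627
    Cl-Cl: 1 × 239 = 239
    Σ(broken) = 2470 kJ
  Bonds formed (products):
    C-C: 1 × 360 = 360
    C-Cl: 2 × 324 = 648
    C-H: 4 × 401 = 1604
    Σ(formed) = 2612 kJ
  ΔH_II = 2470 − 2612 = −142 kJ
ΔH_I − ΔH_II = +86 kJ, so reaction II has the more negative ΔH; |ΔH_I − ΔH_II| = 86 kJ.

Reaction II, by 86 kJ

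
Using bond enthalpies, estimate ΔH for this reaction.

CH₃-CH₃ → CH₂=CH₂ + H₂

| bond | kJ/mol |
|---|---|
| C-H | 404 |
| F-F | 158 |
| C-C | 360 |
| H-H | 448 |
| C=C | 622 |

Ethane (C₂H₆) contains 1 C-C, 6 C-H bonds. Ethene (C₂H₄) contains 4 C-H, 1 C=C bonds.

Bonds broken (reactants):
  C-C: 1 × 360 = 360
  C-H: 6 × 404 = 2424
  Σ(broken) = 2784 kJ
Bonds formed (products):
  C-H: 4 × 404 = 1616
  C=C: 1 × 622 = 622
  H-H: 1 × 448 = 448
  Σ(formed) = 2686 kJ
ΔH = Σ(broken) − Σ(formed) = 2784 − 2686 = +98 kJ

ΔH ≈ +98 kJ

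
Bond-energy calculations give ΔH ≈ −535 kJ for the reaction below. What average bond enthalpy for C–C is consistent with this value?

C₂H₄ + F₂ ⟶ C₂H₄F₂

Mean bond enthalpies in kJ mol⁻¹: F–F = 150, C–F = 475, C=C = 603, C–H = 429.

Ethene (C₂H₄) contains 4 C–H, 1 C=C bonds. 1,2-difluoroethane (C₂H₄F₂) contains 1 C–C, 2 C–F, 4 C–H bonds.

Let D be the C–C bond energy.
Σ(broken) = 4×429 + 1×603 + 1×150 = 2469
Σ(formed) = 1×D + 2×475 + 4×429 = 2666 + D
ΔH = Σ(broken) − Σ(formed) = (2469) − (2666 + D) = −197 − D
Setting this equal to −535 kJ gives D = 338 kJ/mol.

D(C–C) ≈ 338 kJ/mol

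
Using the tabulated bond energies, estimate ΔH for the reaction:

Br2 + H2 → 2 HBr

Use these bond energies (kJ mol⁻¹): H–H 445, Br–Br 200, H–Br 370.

Bonds broken (reactants):
  Br–Br: 1 × 200 = 200
  H–H: 1 × 445 = 445
  Σ(broken) = 645 kJ
Bonds formed (products):
  H–Br: 2 × 370 = 740
  Σ(formed) = 740 kJ
ΔH = Σ(broken) − Σ(formed) = 645 − 740 = −95 kJ

ΔH ≈ −95 kJ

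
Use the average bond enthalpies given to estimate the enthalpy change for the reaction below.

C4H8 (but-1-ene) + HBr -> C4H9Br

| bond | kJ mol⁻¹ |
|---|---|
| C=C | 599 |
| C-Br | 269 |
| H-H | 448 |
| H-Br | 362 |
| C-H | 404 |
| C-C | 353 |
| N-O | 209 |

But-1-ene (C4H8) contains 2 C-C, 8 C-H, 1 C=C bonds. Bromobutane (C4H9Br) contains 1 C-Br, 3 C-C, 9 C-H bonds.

Bonds broken (reactants):
  C-C: 2 × 353 = 706
  C-H: 8 × 404 = 3232
  C=C: 1 × 599 = 599
  H-Br: 1 × 362 = 362
  Σ(broken) = 4899 kJ
Bonds formed (products):
  C-Br: 1 × 269 = 269
  C-C: 3 × 353 = 1059
  C-H: 9 × 404 = 3636
  Σ(formed) = 4964 kJ
ΔH = Σ(broken) − Σ(formed) = 4899 − 4964 = −65 kJ

ΔH ≈ −65 kJ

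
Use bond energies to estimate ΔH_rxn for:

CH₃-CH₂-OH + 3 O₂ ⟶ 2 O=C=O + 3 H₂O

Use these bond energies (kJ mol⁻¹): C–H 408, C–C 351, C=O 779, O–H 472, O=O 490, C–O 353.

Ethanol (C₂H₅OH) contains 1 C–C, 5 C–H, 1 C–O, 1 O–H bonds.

ΔH ≈ −1262 kJ

Bonds broken (reactants):
  C–C: 1 × 351 = 351
  C–H: 5 × 408 = 2040
  C–O: 1 × 353 = 353
  O–H: 1 × 472 = 472
  O=O: 3 × 490 = 1470
  Σ(broken) = 4686 kJ
Bonds formed (products):
  C=O: 4 × 779 = 3116
  O–H: 6 × 472 = 2832
  Σ(formed) = 5948 kJ
ΔH = Σ(broken) − Σ(formed) = 4686 − 5948 = −1262 kJ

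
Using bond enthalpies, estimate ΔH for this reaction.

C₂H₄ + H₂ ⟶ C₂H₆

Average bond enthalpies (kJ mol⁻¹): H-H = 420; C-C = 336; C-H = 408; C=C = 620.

ΔH ≈ −112 kJ

Bonds broken (reactants):
  C-H: 4 × 408 = 1632
  C=C: 1 × 620 = 620
  H-H: 1 × 420 = 420
  Σ(broken) = 2672 kJ
Bonds formed (products):
  C-C: 1 × 336 = 336
  C-H: 6 × 408 = 2448
  Σ(formed) = 2784 kJ
ΔH = Σ(broken) − Σ(formed) = 2672 − 2784 = −112 kJ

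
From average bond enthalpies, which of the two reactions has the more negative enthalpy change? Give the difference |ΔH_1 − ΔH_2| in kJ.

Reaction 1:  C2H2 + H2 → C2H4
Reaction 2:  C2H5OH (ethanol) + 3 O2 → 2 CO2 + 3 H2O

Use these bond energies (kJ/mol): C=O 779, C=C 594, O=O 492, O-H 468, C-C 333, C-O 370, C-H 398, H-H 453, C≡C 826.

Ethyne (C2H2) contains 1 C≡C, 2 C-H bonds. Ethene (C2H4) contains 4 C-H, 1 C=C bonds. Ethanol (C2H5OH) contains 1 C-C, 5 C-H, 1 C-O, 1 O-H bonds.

Reaction 2, by 1176 kJ

Reaction 1:
  Bonds broken (reactants):
    C≡C: 1 × 826 = 826
    C-H: 2 × 398 = 796
    H-H: 1 × 453 = 453
    Σ(broken) = 2075 kJ
  Bonds formed (products):
    C-H: 4 × 398 = 1592
    C=C: 1 × 594 = 594
    Σ(formed) = 2186 kJ
  ΔH_1 = 2075 − 2186 = −111 kJ
Reaction 2:
  Bonds broken (reactants):
    C-C: 1 × 333 = 333
    C-H: 5 × 398 = 1990
    C-O: 1 × 370 = 370
    O-H: 1 × 468 = 468
    O=O: 3 × 492 = 1476
    Σ(broken) = 4637 kJ
  Bonds formed (products):
    C=O: 4 × 779 = 3116
    O-H: 6 × 468 = 2808
    Σ(formed) = 5924 kJ
  ΔH_2 = 4637 − 5924 = −1287 kJ
ΔH_1 − ΔH_2 = +1176 kJ, so reaction 2 has the more negative ΔH; |ΔH_1 − ΔH_2| = 1176 kJ.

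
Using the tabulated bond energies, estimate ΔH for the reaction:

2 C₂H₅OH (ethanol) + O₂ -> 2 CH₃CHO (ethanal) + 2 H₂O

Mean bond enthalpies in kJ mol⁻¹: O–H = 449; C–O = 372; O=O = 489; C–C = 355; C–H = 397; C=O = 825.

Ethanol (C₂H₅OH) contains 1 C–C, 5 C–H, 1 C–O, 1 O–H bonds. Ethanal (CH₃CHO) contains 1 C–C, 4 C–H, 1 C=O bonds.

Bonds broken (reactants):
  C–C: 2 × 355 = 710
  C–H: 10 × 397 = 3970
  C–O: 2 × 372 = 744
  O–H: 2 × 449 = 898
  O=O: 1 × 489 = 489
  Σ(broken) = 6811 kJ
Bonds formed (products):
  C–C: 2 × 355 = 710
  C–H: 8 × 397 = 3176
  C=O: 2 × 825 = 1650
  O–H: 4 × 449 = 1796
  Σ(formed) = 7332 kJ
ΔH = Σ(broken) − Σ(formed) = 6811 − 7332 = −521 kJ

ΔH ≈ −521 kJ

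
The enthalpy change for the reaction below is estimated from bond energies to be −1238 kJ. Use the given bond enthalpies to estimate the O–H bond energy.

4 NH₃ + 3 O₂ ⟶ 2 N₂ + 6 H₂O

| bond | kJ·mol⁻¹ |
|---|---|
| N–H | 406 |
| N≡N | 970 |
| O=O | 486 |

D(O–H) ≈ 469 kJ/mol

Let D be the O–H bond energy.
Σ(broken) = 12×406 + 3×486 = 6330
Σ(formed) = 2×970 + 12×D = 1940 + 12D
ΔH = Σ(broken) − Σ(formed) = (6330) − (1940 + 12D) = +4390 − 12D
Setting this equal to −1238 kJ gives 12D = 5628, so D = 469 kJ/mol.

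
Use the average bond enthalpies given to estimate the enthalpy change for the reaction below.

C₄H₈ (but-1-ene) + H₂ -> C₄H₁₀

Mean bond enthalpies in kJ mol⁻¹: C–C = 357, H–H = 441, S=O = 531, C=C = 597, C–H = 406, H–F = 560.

Bonds broken (reactants):
  C–C: 2 × 357 = 714
  C–H: 8 × 406 = 3248
  C=C: 1 × 597 = 597
  H–H: 1 × 441 = 441
  Σ(broken) = 5000 kJ
Bonds formed (products):
  C–C: 3 × 357 = 1071
  C–H: 10 × 406 = 4060
  Σ(formed) = 5131 kJ
ΔH = Σ(broken) − Σ(formed) = 5000 − 5131 = −131 kJ

ΔH ≈ −131 kJ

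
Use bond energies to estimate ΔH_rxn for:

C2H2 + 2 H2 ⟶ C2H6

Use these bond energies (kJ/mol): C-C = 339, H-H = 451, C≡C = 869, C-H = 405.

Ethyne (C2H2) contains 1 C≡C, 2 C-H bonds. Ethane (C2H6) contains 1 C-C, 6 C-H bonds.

ΔH ≈ −188 kJ

Bonds broken (reactants):
  C≡C: 1 × 869 = 869
  C-H: 2 × 405 = 810
  H-H: 2 × 451 = 902
  Σ(broken) = 2581 kJ
Bonds formed (products):
  C-C: 1 × 339 = 339
  C-H: 6 × 405 = 2430
  Σ(formed) = 2769 kJ
ΔH = Σ(broken) − Σ(formed) = 2581 − 2769 = −188 kJ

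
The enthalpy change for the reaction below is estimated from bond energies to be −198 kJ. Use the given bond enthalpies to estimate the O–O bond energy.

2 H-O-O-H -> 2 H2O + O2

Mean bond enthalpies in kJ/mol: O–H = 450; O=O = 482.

Let D be the O–O bond energy.
Σ(broken) = 4×450 + 2×D = 1800 + 2D
Σ(formed) = 4×450 + 1×482 = 2282
ΔH = Σ(broken) − Σ(formed) = (1800 + 2D) − (2282) = −482 + 2D
Setting this equal to −198 kJ gives 2D = 284, so D = 142 kJ/mol.

D(O–O) ≈ 142 kJ/mol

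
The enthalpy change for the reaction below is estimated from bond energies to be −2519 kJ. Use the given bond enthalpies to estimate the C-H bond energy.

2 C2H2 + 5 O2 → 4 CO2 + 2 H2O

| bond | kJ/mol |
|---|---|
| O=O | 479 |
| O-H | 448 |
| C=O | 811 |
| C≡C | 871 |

D(C-H) ≈ 406 kJ/mol

Let D be the C-H bond energy.
Σ(broken) = 2×871 + 4×D + 5×479 = 4137 + 4D
Σ(formed) = 8×811 + 4×448 = 8280
ΔH = Σ(broken) − Σ(formed) = (4137 + 4D) − (8280) = −4143 + 4D
Setting this equal to −2519 kJ gives 4D = 1624, so D = 406 kJ/mol.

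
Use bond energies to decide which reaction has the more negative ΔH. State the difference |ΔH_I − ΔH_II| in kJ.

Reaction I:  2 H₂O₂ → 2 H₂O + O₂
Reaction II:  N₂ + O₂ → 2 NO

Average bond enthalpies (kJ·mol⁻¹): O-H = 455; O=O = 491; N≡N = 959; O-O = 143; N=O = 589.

Reaction I, by 477 kJ

Reaction I:
  Bonds broken (reactants):
    O-H: 4 × 455 = 1820
    O-O: 2 × 143 = 286
    Σ(broken) = 2106 kJ
  Bonds formed (products):
    O-H: 4 × 455 = 1820
    O=O: 1 × 491 = 491
    Σ(formed) = 2311 kJ
  ΔH_I = 2106 − 2311 = −205 kJ
Reaction II:
  Bonds broken (reactants):
    N≡N: 1 × 959 = 959
    O=O: 1 × 491 = 491
    Σ(broken) = 1450 kJ
  Bonds formed (products):
    N=O: 2 × 589 = 1178
    Σ(formed) = 1178 kJ
  ΔH_II = 1450 − 1178 = +272 kJ
ΔH_I − ΔH_II = −477 kJ, so reaction I has the more negative ΔH; |ΔH_I − ΔH_II| = 477 kJ.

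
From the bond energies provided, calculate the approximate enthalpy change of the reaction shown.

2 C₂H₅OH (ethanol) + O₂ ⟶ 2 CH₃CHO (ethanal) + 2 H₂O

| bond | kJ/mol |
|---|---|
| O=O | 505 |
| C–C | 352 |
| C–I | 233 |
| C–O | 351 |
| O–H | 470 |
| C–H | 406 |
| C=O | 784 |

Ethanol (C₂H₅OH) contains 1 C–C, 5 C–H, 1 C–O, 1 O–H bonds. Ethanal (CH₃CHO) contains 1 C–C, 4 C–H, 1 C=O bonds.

Bonds broken (reactants):
  C–C: 2 × 352 = 704
  C–H: 10 × 406 = 4060
  C–O: 2 × 351 = 702
  O–H: 2 × 470 = 940
  O=O: 1 × 505 = 505
  Σ(broken) = 6911 kJ
Bonds formed (products):
  C–C: 2 × 352 = 704
  C–H: 8 × 406 = 3248
  C=O: 2 × 784 = 1568
  O–H: 4 × 470 = 1880
  Σ(formed) = 7400 kJ
ΔH = Σ(broken) − Σ(formed) = 6911 − 7400 = −489 kJ

ΔH ≈ −489 kJ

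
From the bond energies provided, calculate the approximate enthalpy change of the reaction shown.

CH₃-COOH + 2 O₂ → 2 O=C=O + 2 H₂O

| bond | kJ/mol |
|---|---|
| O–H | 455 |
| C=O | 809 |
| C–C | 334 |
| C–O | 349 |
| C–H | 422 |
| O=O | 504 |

Bonds broken (reactants):
  C–C: 1 × 334 = 334
  C–H: 3 × 422 = 1266
  C–O: 1 × 349 = 349
  C=O: 1 × 809 = 809
  O–H: 1 × 455 = 455
  O=O: 2 × 504 = 1008
  Σ(broken) = 4221 kJ
Bonds formed (products):
  C=O: 4 × 809 = 3236
  O–H: 4 × 455 = 1820
  Σ(formed) = 5056 kJ
ΔH = Σ(broken) − Σ(formed) = 4221 − 5056 = −835 kJ

ΔH ≈ −835 kJ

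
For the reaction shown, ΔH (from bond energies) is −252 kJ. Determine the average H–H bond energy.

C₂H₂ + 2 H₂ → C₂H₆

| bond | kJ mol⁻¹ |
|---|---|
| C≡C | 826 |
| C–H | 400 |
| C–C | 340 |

D(H–H) ≈ 431 kJ/mol

Let D be the H–H bond energy.
Σ(broken) = 1×826 + 2×400 + 2×D = 1626 + 2D
Σ(formed) = 1×340 + 6×400 = 2740
ΔH = Σ(broken) − Σ(formed) = (1626 + 2D) − (2740) = −1114 + 2D
Setting this equal to −252 kJ gives 2D = 862, so D = 431 kJ/mol.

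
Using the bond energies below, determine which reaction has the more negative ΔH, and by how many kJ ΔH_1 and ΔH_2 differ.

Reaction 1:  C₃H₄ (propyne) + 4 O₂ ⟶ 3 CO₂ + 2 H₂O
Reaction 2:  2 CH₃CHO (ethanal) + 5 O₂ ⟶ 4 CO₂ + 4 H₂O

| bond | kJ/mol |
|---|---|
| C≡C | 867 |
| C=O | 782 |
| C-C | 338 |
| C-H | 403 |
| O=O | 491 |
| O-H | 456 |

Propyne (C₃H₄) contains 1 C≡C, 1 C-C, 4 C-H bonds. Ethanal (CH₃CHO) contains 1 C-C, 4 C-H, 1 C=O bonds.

Reaction 2, by 250 kJ

Reaction 1:
  Bonds broken (reactants):
    C≡C: 1 × 867 = 867
    C-C: 1 × 338 = 338
    C-H: 4 × 403 = 1612
    O=O: 4 × 491 = 1964
    Σ(broken) = 4781 kJ
  Bonds formed (products):
    C=O: 6 × 782 = 4692
    O-H: 4 × 456 = 1824
    Σ(formed) = 6516 kJ
  ΔH_1 = 4781 − 6516 = −1735 kJ
Reaction 2:
  Bonds broken (reactants):
    C-C: 2 × 338 = 676
    C-H: 8 × 403 = 3224
    C=O: 2 × 782 = 1564
    O=O: 5 × 491 = 2455
    Σ(broken) = 7919 kJ
  Bonds formed (products):
    C=O: 8 × 782 = 6256
    O-H: 8 × 456 = 3648
    Σ(formed) = 9904 kJ
  ΔH_2 = 7919 − 9904 = −1985 kJ
ΔH_1 − ΔH_2 = +250 kJ, so reaction 2 has the more negative ΔH; |ΔH_1 − ΔH_2| = 250 kJ.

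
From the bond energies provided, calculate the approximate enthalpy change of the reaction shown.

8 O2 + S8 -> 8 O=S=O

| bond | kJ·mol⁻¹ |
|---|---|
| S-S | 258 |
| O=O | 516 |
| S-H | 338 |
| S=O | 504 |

ΔH ≈ −1872 kJ

Bonds broken (reactants):
  O=O: 8 × 516 = 4128
  S-S: 8 × 258 = 2064
  Σ(broken) = 6192 kJ
Bonds formed (products):
  S=O: 16 × 504 = 8064
  Σ(formed) = 8064 kJ
ΔH = Σ(broken) − Σ(formed) = 6192 − 8064 = −1872 kJ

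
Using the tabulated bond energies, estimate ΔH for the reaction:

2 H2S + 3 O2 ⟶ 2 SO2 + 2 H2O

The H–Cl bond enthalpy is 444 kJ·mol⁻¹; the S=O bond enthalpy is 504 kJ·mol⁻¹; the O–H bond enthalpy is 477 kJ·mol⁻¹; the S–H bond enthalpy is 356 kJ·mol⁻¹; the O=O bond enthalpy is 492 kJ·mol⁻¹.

Bonds broken (reactants):
  O=O: 3 × 492 = 1476
  S–H: 4 × 356 = 1424
  Σ(broken) = 2900 kJ
Bonds formed (products):
  O–H: 4 × 477 = 1908
  S=O: 4 × 504 = 2016
  Σ(formed) = 3924 kJ
ΔH = Σ(broken) − Σ(formed) = 2900 − 3924 = −1024 kJ

ΔH ≈ −1024 kJ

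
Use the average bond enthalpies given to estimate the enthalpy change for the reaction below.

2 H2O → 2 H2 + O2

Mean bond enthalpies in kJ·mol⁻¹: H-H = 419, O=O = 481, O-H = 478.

Bonds broken (reactants):
  O-H: 4 × 478 = 1912
  Σ(broken) = 1912 kJ
Bonds formed (products):
  H-H: 2 × 419 = 838
  O=O: 1 × 481 = 481
  Σ(formed) = 1319 kJ
ΔH = Σ(broken) − Σ(formed) = 1912 − 1319 = +593 kJ

ΔH ≈ +593 kJ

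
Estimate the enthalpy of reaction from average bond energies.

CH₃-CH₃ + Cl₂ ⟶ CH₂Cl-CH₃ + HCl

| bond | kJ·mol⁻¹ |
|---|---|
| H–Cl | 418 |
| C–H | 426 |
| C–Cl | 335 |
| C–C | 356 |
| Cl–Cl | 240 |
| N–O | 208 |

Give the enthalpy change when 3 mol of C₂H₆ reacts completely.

Bonds broken (reactants):
  C–C: 1 × 356 = 356
  C–H: 6 × 426 = 2556
  Cl–Cl: 1 × 240 = 240
  Σ(broken) = 3152 kJ
Bonds formed (products):
  C–C: 1 × 356 = 356
  C–Cl: 1 × 335 = 335
  C–H: 5 × 426 = 2130
  H–Cl: 1 × 418 = 418
  Σ(formed) = 3239 kJ
ΔH = Σ(broken) − Σ(formed) = 3152 − 3239 = −87 kJ
For 3× the reaction as written: 3 × (−87) = −261 kJ

ΔH = −261 kJ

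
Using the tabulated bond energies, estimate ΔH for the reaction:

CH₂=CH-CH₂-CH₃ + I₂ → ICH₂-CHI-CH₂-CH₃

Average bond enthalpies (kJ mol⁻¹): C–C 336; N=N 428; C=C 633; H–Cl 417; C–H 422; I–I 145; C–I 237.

ΔH ≈ −32 kJ

Bonds broken (reactants):
  C–C: 2 × 336 = 672
  C–H: 8 × 422 = 3376
  C=C: 1 × 633 = 633
  I–I: 1 × 145 = 145
  Σ(broken) = 4826 kJ
Bonds formed (products):
  C–C: 3 × 336 = 1008
  C–H: 8 × 422 = 3376
  C–I: 2 × 237 = 474
  Σ(formed) = 4858 kJ
ΔH = Σ(broken) − Σ(formed) = 4826 − 4858 = −32 kJ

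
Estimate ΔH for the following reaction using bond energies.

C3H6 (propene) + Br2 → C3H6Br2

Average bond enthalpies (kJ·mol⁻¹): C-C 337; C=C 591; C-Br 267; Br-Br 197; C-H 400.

ΔH ≈ −83 kJ

Bonds broken (reactants):
  Br-Br: 1 × 197 = 197
  C-C: 1 × 337 = 337
  C-H: 6 × 400 = 2400
  C=C: 1 × 591 = 591
  Σ(broken) = 3525 kJ
Bonds formed (products):
  C-Br: 2 × 267 = 534
  C-C: 2 × 337 = 674
  C-H: 6 × 400 = 2400
  Σ(formed) = 3608 kJ
ΔH = Σ(broken) − Σ(formed) = 3525 − 3608 = −83 kJ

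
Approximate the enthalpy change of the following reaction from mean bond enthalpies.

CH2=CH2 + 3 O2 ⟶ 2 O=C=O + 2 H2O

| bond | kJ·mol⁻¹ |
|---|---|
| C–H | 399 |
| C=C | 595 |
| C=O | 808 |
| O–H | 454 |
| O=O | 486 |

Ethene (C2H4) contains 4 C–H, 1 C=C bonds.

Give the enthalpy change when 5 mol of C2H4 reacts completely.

ΔH = −6995 kJ

Bonds broken (reactants):
  C–H: 4 × 399 = 1596
  C=C: 1 × 595 = 595
  O=O: 3 × 486 = 1458
  Σ(broken) = 3649 kJ
Bonds formed (products):
  C=O: 4 × 808 = 3232
  O–H: 4 × 454 = 1816
  Σ(formed) = 5048 kJ
ΔH = Σ(broken) − Σ(formed) = 3649 − 5048 = −1399 kJ
For 5× the reaction as written: 5 × (−1399) = −6995 kJ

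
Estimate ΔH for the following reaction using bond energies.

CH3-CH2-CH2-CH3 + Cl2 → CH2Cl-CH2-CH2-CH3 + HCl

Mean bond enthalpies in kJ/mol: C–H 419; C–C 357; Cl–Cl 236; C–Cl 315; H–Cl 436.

Bonds broken (reactants):
  C–C: 3 × 357 = 1071
  C–H: 10 × 419 = 4190
  Cl–Cl: 1 × 236 = 236
  Σ(broken) = 5497 kJ
Bonds formed (products):
  C–C: 3 × 357 = 1071
  C–Cl: 1 × 315 = 315
  C–H: 9 × 419 = 3771
  H–Cl: 1 × 436 = 436
  Σ(formed) = 5593 kJ
ΔH = Σ(broken) − Σ(formed) = 5497 − 5593 = −96 kJ

ΔH ≈ −96 kJ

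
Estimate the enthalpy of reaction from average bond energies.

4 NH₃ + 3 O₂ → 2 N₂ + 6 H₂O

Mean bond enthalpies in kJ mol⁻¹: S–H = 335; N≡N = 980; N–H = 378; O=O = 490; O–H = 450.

Bonds broken (reactants):
  N–H: 12 × 378 = 4536
  O=O: 3 × 490 = 1470
  Σ(broken) = 6006 kJ
Bonds formed (products):
  N≡N: 2 × 980 = 1960
  O–H: 12 × 450 = 5400
  Σ(formed) = 7360 kJ
ΔH = Σ(broken) − Σ(formed) = 6006 − 7360 = −1354 kJ

ΔH ≈ −1354 kJ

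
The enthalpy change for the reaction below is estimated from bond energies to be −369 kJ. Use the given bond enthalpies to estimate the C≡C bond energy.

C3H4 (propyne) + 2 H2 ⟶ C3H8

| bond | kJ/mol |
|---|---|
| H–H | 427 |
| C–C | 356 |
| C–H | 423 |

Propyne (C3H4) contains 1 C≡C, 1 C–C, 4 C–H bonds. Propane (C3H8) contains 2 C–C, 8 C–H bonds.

D(C≡C) ≈ 825 kJ/mol

Let D be the C≡C bond energy.
Σ(broken) = 1×D + 1×356 + 4×423 + 2×427 = 2902 + D
Σ(formed) = 2×356 + 8×423 = 4096
ΔH = Σ(broken) − Σ(formed) = (2902 + D) − (4096) = −1194 + D
Setting this equal to −369 kJ gives D = 825 kJ/mol.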